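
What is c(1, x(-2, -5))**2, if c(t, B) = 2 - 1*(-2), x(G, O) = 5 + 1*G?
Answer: 16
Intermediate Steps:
x(G, O) = 5 + G
c(t, B) = 4 (c(t, B) = 2 + 2 = 4)
c(1, x(-2, -5))**2 = 4**2 = 16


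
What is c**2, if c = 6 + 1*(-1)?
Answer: 25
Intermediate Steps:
c = 5 (c = 6 - 1 = 5)
c**2 = 5**2 = 25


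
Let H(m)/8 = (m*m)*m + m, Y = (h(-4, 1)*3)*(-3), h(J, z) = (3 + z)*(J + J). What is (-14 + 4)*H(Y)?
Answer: -1911052800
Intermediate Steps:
h(J, z) = 2*J*(3 + z) (h(J, z) = (3 + z)*(2*J) = 2*J*(3 + z))
Y = 288 (Y = ((2*(-4)*(3 + 1))*3)*(-3) = ((2*(-4)*4)*3)*(-3) = -32*3*(-3) = -96*(-3) = 288)
H(m) = 8*m + 8*m³ (H(m) = 8*((m*m)*m + m) = 8*(m²*m + m) = 8*(m³ + m) = 8*(m + m³) = 8*m + 8*m³)
(-14 + 4)*H(Y) = (-14 + 4)*(8*288*(1 + 288²)) = -80*288*(1 + 82944) = -80*288*82945 = -10*191105280 = -1911052800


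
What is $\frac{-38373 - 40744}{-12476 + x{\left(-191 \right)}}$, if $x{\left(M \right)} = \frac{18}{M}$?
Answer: $\frac{15111347}{2382934} \approx 6.3415$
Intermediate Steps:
$\frac{-38373 - 40744}{-12476 + x{\left(-191 \right)}} = \frac{-38373 - 40744}{-12476 + \frac{18}{-191}} = - \frac{79117}{-12476 + 18 \left(- \frac{1}{191}\right)} = - \frac{79117}{-12476 - \frac{18}{191}} = - \frac{79117}{- \frac{2382934}{191}} = \left(-79117\right) \left(- \frac{191}{2382934}\right) = \frac{15111347}{2382934}$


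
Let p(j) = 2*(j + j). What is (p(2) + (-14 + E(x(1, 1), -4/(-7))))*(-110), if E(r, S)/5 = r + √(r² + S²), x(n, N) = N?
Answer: 110 - 550*√65/7 ≈ -523.46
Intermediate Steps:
E(r, S) = 5*r + 5*√(S² + r²) (E(r, S) = 5*(r + √(r² + S²)) = 5*(r + √(S² + r²)) = 5*r + 5*√(S² + r²))
p(j) = 4*j (p(j) = 2*(2*j) = 4*j)
(p(2) + (-14 + E(x(1, 1), -4/(-7))))*(-110) = (4*2 + (-14 + (5*1 + 5*√((-4/(-7))² + 1²))))*(-110) = (8 + (-14 + (5 + 5*√((-4*(-⅐))² + 1))))*(-110) = (8 + (-14 + (5 + 5*√((4/7)² + 1))))*(-110) = (8 + (-14 + (5 + 5*√(16/49 + 1))))*(-110) = (8 + (-14 + (5 + 5*√(65/49))))*(-110) = (8 + (-14 + (5 + 5*(√65/7))))*(-110) = (8 + (-14 + (5 + 5*√65/7)))*(-110) = (8 + (-9 + 5*√65/7))*(-110) = (-1 + 5*√65/7)*(-110) = 110 - 550*√65/7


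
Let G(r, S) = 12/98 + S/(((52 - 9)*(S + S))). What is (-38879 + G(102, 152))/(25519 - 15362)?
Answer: -163835541/42801598 ≈ -3.8278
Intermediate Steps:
G(r, S) = 565/4214 (G(r, S) = 12*(1/98) + S/((43*(2*S))) = 6/49 + S/((86*S)) = 6/49 + S*(1/(86*S)) = 6/49 + 1/86 = 565/4214)
(-38879 + G(102, 152))/(25519 - 15362) = (-38879 + 565/4214)/(25519 - 15362) = -163835541/4214/10157 = -163835541/4214*1/10157 = -163835541/42801598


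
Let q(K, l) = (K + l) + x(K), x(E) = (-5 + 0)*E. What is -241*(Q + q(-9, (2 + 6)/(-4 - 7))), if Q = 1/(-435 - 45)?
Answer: -44881189/5280 ≈ -8500.2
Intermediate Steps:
x(E) = -5*E
Q = -1/480 (Q = 1/(-480) = -1/480 ≈ -0.0020833)
q(K, l) = l - 4*K (q(K, l) = (K + l) - 5*K = l - 4*K)
-241*(Q + q(-9, (2 + 6)/(-4 - 7))) = -241*(-1/480 + ((2 + 6)/(-4 - 7) - 4*(-9))) = -241*(-1/480 + (8/(-11) + 36)) = -241*(-1/480 + (8*(-1/11) + 36)) = -241*(-1/480 + (-8/11 + 36)) = -241*(-1/480 + 388/11) = -241*186229/5280 = -44881189/5280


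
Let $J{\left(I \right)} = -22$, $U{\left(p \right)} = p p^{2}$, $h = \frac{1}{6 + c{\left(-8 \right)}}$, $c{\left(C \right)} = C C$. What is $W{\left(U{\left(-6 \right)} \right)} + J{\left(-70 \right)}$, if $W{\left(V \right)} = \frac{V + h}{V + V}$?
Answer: $- \frac{650161}{30240} \approx -21.5$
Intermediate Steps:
$c{\left(C \right)} = C^{2}$
$h = \frac{1}{70}$ ($h = \frac{1}{6 + \left(-8\right)^{2}} = \frac{1}{6 + 64} = \frac{1}{70} \approx 0.014286$)
$U{\left(p \right)} = p^{3}$
$W{\left(V \right)} = \frac{\frac{1}{70} + V}{2 V}$ ($W{\left(V \right)} = \frac{V + \frac{1}{70}}{V + V} = \frac{\frac{1}{70} + V}{2 V}$)
$W{\left(U{\left(-6 \right)} \right)} + J{\left(-70 \right)} = \frac{1 + 70 \left(-6\right)^{3}}{140 \left(-6\right)^{3}} - 22 = \frac{1 + 70 \left(-216\right)}{140 \left(-216\right)} - 22 = \frac{1}{140} \left(- \frac{1}{216}\right) \left(1 - 15120\right) - 22 = \frac{1}{140} \left(- \frac{1}{216}\right) \left(-15119\right) - 22 = \frac{15119}{30240} - 22 = - \frac{650161}{30240}$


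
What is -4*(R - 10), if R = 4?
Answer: 24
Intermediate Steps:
-4*(R - 10) = -4*(4 - 10) = -4*(-6) = 24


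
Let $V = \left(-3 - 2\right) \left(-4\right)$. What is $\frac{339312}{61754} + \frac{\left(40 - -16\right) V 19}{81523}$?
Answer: $\frac{14487928648}{2517185671} \approx 5.7556$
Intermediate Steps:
$V = 20$ ($V = \left(-5\right) \left(-4\right) = 20$)
$\frac{339312}{61754} + \frac{\left(40 - -16\right) V 19}{81523} = \frac{339312}{61754} + \frac{\left(40 - -16\right) 20 \cdot 19}{81523} = 339312 \cdot \frac{1}{61754} + \left(40 + 16\right) 20 \cdot 19 \cdot \frac{1}{81523} = \frac{169656}{30877} + 56 \cdot 20 \cdot 19 \cdot \frac{1}{81523} = \frac{169656}{30877} + 1120 \cdot 19 \cdot \frac{1}{81523} = \frac{169656}{30877} + 21280 \cdot \frac{1}{81523} = \frac{169656}{30877} + \frac{21280}{81523} = \frac{14487928648}{2517185671}$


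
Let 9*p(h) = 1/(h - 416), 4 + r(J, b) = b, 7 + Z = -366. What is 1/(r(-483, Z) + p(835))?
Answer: -3771/1421666 ≈ -0.0026525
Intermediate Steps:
Z = -373 (Z = -7 - 366 = -373)
r(J, b) = -4 + b
p(h) = 1/(9*(-416 + h)) (p(h) = 1/(9*(h - 416)) = 1/(9*(-416 + h)))
1/(r(-483, Z) + p(835)) = 1/((-4 - 373) + 1/(9*(-416 + 835))) = 1/(-377 + (1/9)/419) = 1/(-377 + (1/9)*(1/419)) = 1/(-377 + 1/3771) = 1/(-1421666/3771) = -3771/1421666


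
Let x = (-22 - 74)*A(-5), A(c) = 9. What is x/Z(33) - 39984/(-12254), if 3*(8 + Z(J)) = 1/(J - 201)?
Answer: 2748666648/24710191 ≈ 111.24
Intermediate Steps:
x = -864 (x = (-22 - 74)*9 = -96*9 = -864)
Z(J) = -8 + 1/(3*(-201 + J)) (Z(J) = -8 + 1/(3*(J - 201)) = -8 + 1/(3*(-201 + J)))
x/Z(33) - 39984/(-12254) = -864*3*(-201 + 33)/(4825 - 24*33) - 39984/(-12254) = -864*(-504/(4825 - 792)) - 39984*(-1/12254) = -864/((⅓)*(-1/168)*4033) + 19992/6127 = -864/(-4033/504) + 19992/6127 = -864*(-504/4033) + 19992/6127 = 435456/4033 + 19992/6127 = 2748666648/24710191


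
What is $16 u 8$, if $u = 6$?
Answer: $768$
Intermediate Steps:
$16 u 8 = 16 \cdot 6 \cdot 8 = 96 \cdot 8 = 768$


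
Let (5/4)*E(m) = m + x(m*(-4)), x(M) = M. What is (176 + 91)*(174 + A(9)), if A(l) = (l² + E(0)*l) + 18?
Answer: 72891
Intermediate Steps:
E(m) = -12*m/5 (E(m) = 4*(m + m*(-4))/5 = 4*(m - 4*m)/5 = 4*(-3*m)/5 = -12*m/5)
A(l) = 18 + l² (A(l) = (l² + (-12/5*0)*l) + 18 = (l² + 0*l) + 18 = (l² + 0) + 18 = l² + 18 = 18 + l²)
(176 + 91)*(174 + A(9)) = (176 + 91)*(174 + (18 + 9²)) = 267*(174 + (18 + 81)) = 267*(174 + 99) = 267*273 = 72891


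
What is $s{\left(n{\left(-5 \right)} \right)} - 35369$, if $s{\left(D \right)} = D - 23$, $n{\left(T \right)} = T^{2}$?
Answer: $-35367$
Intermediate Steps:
$s{\left(D \right)} = -23 + D$
$s{\left(n{\left(-5 \right)} \right)} - 35369 = \left(-23 + \left(-5\right)^{2}\right) - 35369 = \left(-23 + 25\right) - 35369 = 2 - 35369 = -35367$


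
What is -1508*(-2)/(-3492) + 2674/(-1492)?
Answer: -1729685/651258 ≈ -2.6559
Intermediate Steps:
-1508*(-2)/(-3492) + 2674/(-1492) = 3016*(-1/3492) + 2674*(-1/1492) = -754/873 - 1337/746 = -1729685/651258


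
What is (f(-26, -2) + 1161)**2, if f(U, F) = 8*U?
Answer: 908209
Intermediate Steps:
(f(-26, -2) + 1161)**2 = (8*(-26) + 1161)**2 = (-208 + 1161)**2 = 953**2 = 908209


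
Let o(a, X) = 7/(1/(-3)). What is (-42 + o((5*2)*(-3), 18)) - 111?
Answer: -174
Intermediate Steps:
o(a, X) = -21 (o(a, X) = 7/(-⅓) = 7*(-3) = -21)
(-42 + o((5*2)*(-3), 18)) - 111 = (-42 - 21) - 111 = -63 - 111 = -174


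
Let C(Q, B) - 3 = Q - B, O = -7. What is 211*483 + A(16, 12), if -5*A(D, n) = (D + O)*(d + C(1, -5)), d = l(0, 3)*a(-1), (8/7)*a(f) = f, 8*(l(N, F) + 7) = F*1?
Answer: 32603637/320 ≈ 1.0189e+5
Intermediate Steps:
l(N, F) = -7 + F/8 (l(N, F) = -7 + (F*1)/8 = -7 + F/8)
a(f) = 7*f/8
d = 371/64 (d = (-7 + (⅛)*3)*((7/8)*(-1)) = (-7 + 3/8)*(-7/8) = -53/8*(-7/8) = 371/64 ≈ 5.7969)
C(Q, B) = 3 + Q - B (C(Q, B) = 3 + (Q - B) = 3 + Q - B)
A(D, n) = 6629/320 - 947*D/320 (A(D, n) = -(D - 7)*(371/64 + (3 + 1 - 1*(-5)))/5 = -(-7 + D)*(371/64 + (3 + 1 + 5))/5 = -(-7 + D)*(371/64 + 9)/5 = -(-7 + D)*947/(5*64) = -(-6629/64 + 947*D/64)/5 = 6629/320 - 947*D/320)
211*483 + A(16, 12) = 211*483 + (6629/320 - 947/320*16) = 101913 + (6629/320 - 947/20) = 101913 - 8523/320 = 32603637/320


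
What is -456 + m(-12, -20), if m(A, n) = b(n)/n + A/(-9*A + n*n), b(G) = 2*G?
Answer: -57661/127 ≈ -454.02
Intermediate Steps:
m(A, n) = 2 + A/(n**2 - 9*A) (m(A, n) = (2*n)/n + A/(-9*A + n*n) = 2 + A/(-9*A + n**2) = 2 + A/(n**2 - 9*A))
-456 + m(-12, -20) = -456 + (-2*(-20)**2 + 17*(-12))/(-1*(-20)**2 + 9*(-12)) = -456 + (-2*400 - 204)/(-1*400 - 108) = -456 + (-800 - 204)/(-400 - 108) = -456 - 1004/(-508) = -456 - 1/508*(-1004) = -456 + 251/127 = -57661/127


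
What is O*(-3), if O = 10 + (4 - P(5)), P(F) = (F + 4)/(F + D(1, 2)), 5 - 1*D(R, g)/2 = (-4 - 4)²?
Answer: -4773/113 ≈ -42.239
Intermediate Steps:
D(R, g) = -118 (D(R, g) = 10 - 2*(-4 - 4)² = 10 - 2*(-8)² = 10 - 2*64 = 10 - 128 = -118)
P(F) = (4 + F)/(-118 + F) (P(F) = (F + 4)/(F - 118) = (4 + F)/(-118 + F))
O = 1591/113 (O = 10 + (4 - (4 + 5)/(-118 + 5)) = 10 + (4 - 9/(-113)) = 10 + (4 - (-1)*9/113) = 10 + (4 - 1*(-9/113)) = 10 + (4 + 9/113) = 10 + 461/113 = 1591/113 ≈ 14.080)
O*(-3) = (1591/113)*(-3) = -4773/113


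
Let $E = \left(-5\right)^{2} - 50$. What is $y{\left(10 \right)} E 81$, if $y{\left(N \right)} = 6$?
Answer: $-12150$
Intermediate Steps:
$E = -25$ ($E = 25 - 50 = -25$)
$y{\left(10 \right)} E 81 = 6 \left(-25\right) 81 = \left(-150\right) 81 = -12150$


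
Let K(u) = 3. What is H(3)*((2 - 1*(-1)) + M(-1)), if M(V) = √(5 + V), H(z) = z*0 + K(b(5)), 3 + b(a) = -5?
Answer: 15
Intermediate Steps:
b(a) = -8 (b(a) = -3 - 5 = -8)
H(z) = 3 (H(z) = z*0 + 3 = 0 + 3 = 3)
H(3)*((2 - 1*(-1)) + M(-1)) = 3*((2 - 1*(-1)) + √(5 - 1)) = 3*((2 + 1) + √4) = 3*(3 + 2) = 3*5 = 15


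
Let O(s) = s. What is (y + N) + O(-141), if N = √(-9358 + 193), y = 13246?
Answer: 13105 + I*√9165 ≈ 13105.0 + 95.734*I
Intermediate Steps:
N = I*√9165 (N = √(-9165) = I*√9165 ≈ 95.734*I)
(y + N) + O(-141) = (13246 + I*√9165) - 141 = 13105 + I*√9165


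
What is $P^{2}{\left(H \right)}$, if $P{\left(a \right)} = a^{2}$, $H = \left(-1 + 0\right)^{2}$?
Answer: $1$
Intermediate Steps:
$H = 1$ ($H = \left(-1\right)^{2} = 1$)
$P^{2}{\left(H \right)} = \left(1^{2}\right)^{2} = 1^{2} = 1$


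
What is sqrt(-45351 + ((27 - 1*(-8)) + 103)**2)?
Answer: 3*I*sqrt(2923) ≈ 162.19*I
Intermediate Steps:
sqrt(-45351 + ((27 - 1*(-8)) + 103)**2) = sqrt(-45351 + ((27 + 8) + 103)**2) = sqrt(-45351 + (35 + 103)**2) = sqrt(-45351 + 138**2) = sqrt(-45351 + 19044) = sqrt(-26307) = 3*I*sqrt(2923)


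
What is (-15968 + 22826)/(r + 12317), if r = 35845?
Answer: 1143/8027 ≈ 0.14239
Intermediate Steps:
(-15968 + 22826)/(r + 12317) = (-15968 + 22826)/(35845 + 12317) = 6858/48162 = 6858*(1/48162) = 1143/8027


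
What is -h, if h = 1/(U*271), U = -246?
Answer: 1/66666 ≈ 1.5000e-5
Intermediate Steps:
h = -1/66666 (h = 1/(-246*271) = 1/(-66666) = -1/66666 ≈ -1.5000e-5)
-h = -1*(-1/66666) = 1/66666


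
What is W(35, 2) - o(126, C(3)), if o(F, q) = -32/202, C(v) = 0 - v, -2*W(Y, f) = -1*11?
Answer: 1143/202 ≈ 5.6584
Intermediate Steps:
W(Y, f) = 11/2 (W(Y, f) = -(-1)*11/2 = -½*(-11) = 11/2)
C(v) = -v
o(F, q) = -16/101 (o(F, q) = -32*1/202 = -16/101)
W(35, 2) - o(126, C(3)) = 11/2 - 1*(-16/101) = 11/2 + 16/101 = 1143/202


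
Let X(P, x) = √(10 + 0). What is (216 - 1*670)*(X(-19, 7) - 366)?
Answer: 166164 - 454*√10 ≈ 1.6473e+5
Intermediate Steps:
X(P, x) = √10
(216 - 1*670)*(X(-19, 7) - 366) = (216 - 1*670)*(√10 - 366) = (216 - 670)*(-366 + √10) = -454*(-366 + √10) = 166164 - 454*√10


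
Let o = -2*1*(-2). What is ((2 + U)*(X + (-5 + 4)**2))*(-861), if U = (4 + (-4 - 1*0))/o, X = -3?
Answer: 3444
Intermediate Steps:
o = 4 (o = -2*(-2) = 4)
U = 0 (U = (4 + (-4 - 1*0))/4 = (4 + (-4 + 0))*(1/4) = (4 - 4)*(1/4) = 0*(1/4) = 0)
((2 + U)*(X + (-5 + 4)**2))*(-861) = ((2 + 0)*(-3 + (-5 + 4)**2))*(-861) = (2*(-3 + (-1)**2))*(-861) = (2*(-3 + 1))*(-861) = (2*(-2))*(-861) = -4*(-861) = 3444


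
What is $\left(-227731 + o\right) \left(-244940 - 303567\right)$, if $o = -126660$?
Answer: $194385944237$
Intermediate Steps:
$\left(-227731 + o\right) \left(-244940 - 303567\right) = \left(-227731 - 126660\right) \left(-244940 - 303567\right) = \left(-354391\right) \left(-548507\right) = 194385944237$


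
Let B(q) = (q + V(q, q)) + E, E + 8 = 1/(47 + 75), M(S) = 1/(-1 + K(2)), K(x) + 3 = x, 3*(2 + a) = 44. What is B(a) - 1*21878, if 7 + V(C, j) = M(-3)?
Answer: -4004191/183 ≈ -21881.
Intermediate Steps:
a = 38/3 (a = -2 + (⅓)*44 = -2 + 44/3 = 38/3 ≈ 12.667)
K(x) = -3 + x
M(S) = -½ (M(S) = 1/(-1 + (-3 + 2)) = 1/(-1 - 1) = 1/(-2) = -½)
V(C, j) = -15/2 (V(C, j) = -7 - ½ = -15/2)
E = -975/122 (E = -8 + 1/(47 + 75) = -8 + 1/122 = -975/122 ≈ -7.9918)
B(q) = -945/61 + q (B(q) = (q - 15/2) - 975/122 = (-15/2 + q) - 975/122 = -945/61 + q)
B(a) - 1*21878 = (-945/61 + 38/3) - 1*21878 = -517/183 - 21878 = -4004191/183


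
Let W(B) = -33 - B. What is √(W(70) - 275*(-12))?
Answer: √3197 ≈ 56.542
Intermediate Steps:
√(W(70) - 275*(-12)) = √((-33 - 1*70) - 275*(-12)) = √((-33 - 70) + 3300) = √(-103 + 3300) = √3197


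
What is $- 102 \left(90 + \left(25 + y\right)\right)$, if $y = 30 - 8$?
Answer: $-13974$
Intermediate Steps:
$y = 22$
$- 102 \left(90 + \left(25 + y\right)\right) = - 102 \left(90 + \left(25 + 22\right)\right) = - 102 \left(90 + 47\right) = \left(-102\right) 137 = -13974$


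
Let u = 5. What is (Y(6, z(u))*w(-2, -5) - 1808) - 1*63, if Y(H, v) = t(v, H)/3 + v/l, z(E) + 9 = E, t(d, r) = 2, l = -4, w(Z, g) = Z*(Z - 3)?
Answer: -5563/3 ≈ -1854.3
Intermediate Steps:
w(Z, g) = Z*(-3 + Z)
z(E) = -9 + E
Y(H, v) = ⅔ - v/4 (Y(H, v) = 2/3 + v/(-4) = 2*(⅓) + v*(-¼) = ⅔ - v/4)
(Y(6, z(u))*w(-2, -5) - 1808) - 1*63 = ((⅔ - (-9 + 5)/4)*(-2*(-3 - 2)) - 1808) - 1*63 = ((⅔ - ¼*(-4))*(-2*(-5)) - 1808) - 63 = ((⅔ + 1)*10 - 1808) - 63 = ((5/3)*10 - 1808) - 63 = (50/3 - 1808) - 63 = -5374/3 - 63 = -5563/3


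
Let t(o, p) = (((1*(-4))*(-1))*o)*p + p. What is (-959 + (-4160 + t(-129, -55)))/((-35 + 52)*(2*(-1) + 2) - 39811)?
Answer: -566/971 ≈ -0.58290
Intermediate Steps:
t(o, p) = p + 4*o*p (t(o, p) = ((-4*(-1))*o)*p + p = (4*o)*p + p = 4*o*p + p = p + 4*o*p)
(-959 + (-4160 + t(-129, -55)))/((-35 + 52)*(2*(-1) + 2) - 39811) = (-959 + (-4160 - 55*(1 + 4*(-129))))/((-35 + 52)*(2*(-1) + 2) - 39811) = (-959 + (-4160 - 55*(1 - 516)))/(17*(-2 + 2) - 39811) = (-959 + (-4160 - 55*(-515)))/(17*0 - 39811) = (-959 + (-4160 + 28325))/(0 - 39811) = (-959 + 24165)/(-39811) = 23206*(-1/39811) = -566/971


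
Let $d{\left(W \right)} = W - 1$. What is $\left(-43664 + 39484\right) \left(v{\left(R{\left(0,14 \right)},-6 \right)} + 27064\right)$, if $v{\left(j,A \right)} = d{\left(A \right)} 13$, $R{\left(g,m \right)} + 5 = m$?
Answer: $-112747140$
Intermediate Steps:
$R{\left(g,m \right)} = -5 + m$
$d{\left(W \right)} = -1 + W$ ($d{\left(W \right)} = W - 1 = -1 + W$)
$v{\left(j,A \right)} = -13 + 13 A$ ($v{\left(j,A \right)} = \left(-1 + A\right) 13 = -13 + 13 A$)
$\left(-43664 + 39484\right) \left(v{\left(R{\left(0,14 \right)},-6 \right)} + 27064\right) = \left(-43664 + 39484\right) \left(\left(-13 + 13 \left(-6\right)\right) + 27064\right) = - 4180 \left(\left(-13 - 78\right) + 27064\right) = - 4180 \left(-91 + 27064\right) = \left(-4180\right) 26973 = -112747140$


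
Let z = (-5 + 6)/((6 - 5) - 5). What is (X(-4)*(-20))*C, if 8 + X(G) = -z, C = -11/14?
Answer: -1705/14 ≈ -121.79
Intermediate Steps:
C = -11/14 (C = -11*1/14 = -11/14 ≈ -0.78571)
z = -¼ (z = 1/(1 - 5) = 1/(-4) = 1*(-¼) = -¼ ≈ -0.25000)
X(G) = -31/4 (X(G) = -8 - 1*(-¼) = -8 + ¼ = -31/4)
(X(-4)*(-20))*C = -31/4*(-20)*(-11/14) = 155*(-11/14) = -1705/14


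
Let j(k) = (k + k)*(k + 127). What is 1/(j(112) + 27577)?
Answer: 1/81113 ≈ 1.2328e-5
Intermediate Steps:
j(k) = 2*k*(127 + k) (j(k) = (2*k)*(127 + k) = 2*k*(127 + k))
1/(j(112) + 27577) = 1/(2*112*(127 + 112) + 27577) = 1/(2*112*239 + 27577) = 1/(53536 + 27577) = 1/81113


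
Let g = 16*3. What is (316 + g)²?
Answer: 132496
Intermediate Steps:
g = 48
(316 + g)² = (316 + 48)² = 364² = 132496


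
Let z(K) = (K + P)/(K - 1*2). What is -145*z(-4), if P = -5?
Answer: -435/2 ≈ -217.50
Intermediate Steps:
z(K) = (-5 + K)/(-2 + K) (z(K) = (K - 5)/(K - 1*2) = (-5 + K)/(K - 2) = (-5 + K)/(-2 + K))
-145*z(-4) = -145*(-5 - 4)/(-2 - 4) = -145*(-9)/(-6) = -(-145)*(-9)/6 = -145*3/2 = -435/2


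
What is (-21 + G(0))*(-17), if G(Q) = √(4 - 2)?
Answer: 357 - 17*√2 ≈ 332.96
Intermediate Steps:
G(Q) = √2
(-21 + G(0))*(-17) = (-21 + √2)*(-17) = 357 - 17*√2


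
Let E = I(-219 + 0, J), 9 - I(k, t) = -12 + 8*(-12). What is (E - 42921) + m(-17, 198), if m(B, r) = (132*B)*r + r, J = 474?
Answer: -486918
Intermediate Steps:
m(B, r) = r + 132*B*r (m(B, r) = 132*B*r + r = r + 132*B*r)
I(k, t) = 117 (I(k, t) = 9 - (-12 + 8*(-12)) = 9 - (-12 - 96) = 9 - 1*(-108) = 9 + 108 = 117)
E = 117
(E - 42921) + m(-17, 198) = (117 - 42921) + 198*(1 + 132*(-17)) = -42804 + 198*(1 - 2244) = -42804 + 198*(-2243) = -42804 - 444114 = -486918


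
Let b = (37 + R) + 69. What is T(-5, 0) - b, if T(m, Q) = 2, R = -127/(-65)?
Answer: -6887/65 ≈ -105.95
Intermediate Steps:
R = 127/65 (R = -127*(-1/65) = 127/65 ≈ 1.9538)
b = 7017/65 (b = (37 + 127/65) + 69 = 2532/65 + 69 = 7017/65 ≈ 107.95)
T(-5, 0) - b = 2 - 1*7017/65 = 2 - 7017/65 = -6887/65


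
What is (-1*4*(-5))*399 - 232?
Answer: 7748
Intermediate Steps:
(-1*4*(-5))*399 - 232 = -4*(-5)*399 - 232 = 20*399 - 232 = 7980 - 232 = 7748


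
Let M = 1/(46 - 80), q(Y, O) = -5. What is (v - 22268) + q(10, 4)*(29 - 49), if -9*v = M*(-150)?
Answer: -1130593/51 ≈ -22169.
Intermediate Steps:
M = -1/34 (M = 1/(-34) = -1/34 ≈ -0.029412)
v = -25/51 (v = -(-1)*(-150)/306 = -⅑*75/17 = -25/51 ≈ -0.49020)
(v - 22268) + q(10, 4)*(29 - 49) = (-25/51 - 22268) - 5*(29 - 49) = -1135693/51 - 5*(-20) = -1135693/51 + 100 = -1130593/51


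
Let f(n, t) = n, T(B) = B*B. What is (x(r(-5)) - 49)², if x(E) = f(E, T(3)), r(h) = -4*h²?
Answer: 22201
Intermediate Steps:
T(B) = B²
x(E) = E
(x(r(-5)) - 49)² = (-4*(-5)² - 49)² = (-4*25 - 49)² = (-100 - 49)² = (-149)² = 22201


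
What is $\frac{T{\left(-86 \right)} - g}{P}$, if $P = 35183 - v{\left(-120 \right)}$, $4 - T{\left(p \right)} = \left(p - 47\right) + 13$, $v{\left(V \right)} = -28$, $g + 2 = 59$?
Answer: $\frac{67}{35211} \approx 0.0019028$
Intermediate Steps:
$g = 57$ ($g = -2 + 59 = 57$)
$T{\left(p \right)} = 38 - p$ ($T{\left(p \right)} = 4 - \left(\left(p - 47\right) + 13\right) = 4 - \left(\left(-47 + p\right) + 13\right) = 4 - \left(-34 + p\right) = 38 - p$)
$P = 35211$ ($P = 35183 - -28 = 35183 + 28 = 35211$)
$\frac{T{\left(-86 \right)} - g}{P} = \frac{\left(38 - -86\right) - 57}{35211} = \left(\left(38 + 86\right) - 57\right) \frac{1}{35211} = \left(124 - 57\right) \frac{1}{35211} = 67 \cdot \frac{1}{35211} = \frac{67}{35211}$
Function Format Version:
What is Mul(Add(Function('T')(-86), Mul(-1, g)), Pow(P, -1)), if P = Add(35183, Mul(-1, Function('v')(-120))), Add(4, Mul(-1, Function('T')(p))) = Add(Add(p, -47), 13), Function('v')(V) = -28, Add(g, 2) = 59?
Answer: Rational(67, 35211) ≈ 0.0019028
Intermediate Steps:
g = 57 (g = Add(-2, 59) = 57)
Function('T')(p) = Add(38, Mul(-1, p)) (Function('T')(p) = Add(4, Mul(-1, Add(Add(p, -47), 13))) = Add(4, Mul(-1, Add(Add(-47, p), 13))) = Add(4, Mul(-1, Add(-34, p))) = Add(4, Add(34, Mul(-1, p))) = Add(38, Mul(-1, p)))
P = 35211 (P = Add(35183, Mul(-1, -28)) = Add(35183, 28) = 35211)
Mul(Add(Function('T')(-86), Mul(-1, g)), Pow(P, -1)) = Mul(Add(Add(38, Mul(-1, -86)), Mul(-1, 57)), Pow(35211, -1)) = Mul(Add(Add(38, 86), -57), Rational(1, 35211)) = Mul(Add(124, -57), Rational(1, 35211)) = Mul(67, Rational(1, 35211)) = Rational(67, 35211)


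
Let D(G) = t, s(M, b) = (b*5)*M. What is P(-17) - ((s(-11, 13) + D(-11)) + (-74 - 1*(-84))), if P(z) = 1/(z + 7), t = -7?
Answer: 7119/10 ≈ 711.90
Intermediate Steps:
s(M, b) = 5*M*b (s(M, b) = (5*b)*M = 5*M*b)
P(z) = 1/(7 + z)
D(G) = -7
P(-17) - ((s(-11, 13) + D(-11)) + (-74 - 1*(-84))) = 1/(7 - 17) - ((5*(-11)*13 - 7) + (-74 - 1*(-84))) = 1/(-10) - ((-715 - 7) + (-74 + 84)) = -⅒ - (-722 + 10) = -⅒ - 1*(-712) = -⅒ + 712 = 7119/10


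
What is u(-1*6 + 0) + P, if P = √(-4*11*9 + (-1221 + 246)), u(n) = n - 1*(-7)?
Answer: 1 + I*√1371 ≈ 1.0 + 37.027*I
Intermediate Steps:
u(n) = 7 + n (u(n) = n + 7 = 7 + n)
P = I*√1371 (P = √(-44*9 - 975) = √(-396 - 975) = √(-1371) = I*√1371 ≈ 37.027*I)
u(-1*6 + 0) + P = (7 + (-1*6 + 0)) + I*√1371 = (7 + (-6 + 0)) + I*√1371 = (7 - 6) + I*√1371 = 1 + I*√1371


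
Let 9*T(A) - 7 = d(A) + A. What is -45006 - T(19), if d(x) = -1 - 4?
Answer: -135025/3 ≈ -45008.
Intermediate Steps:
d(x) = -5
T(A) = 2/9 + A/9 (T(A) = 7/9 + (-5 + A)/9 = 7/9 + (-5/9 + A/9) = 2/9 + A/9)
-45006 - T(19) = -45006 - (2/9 + (⅑)*19) = -45006 - (2/9 + 19/9) = -45006 - 1*7/3 = -45006 - 7/3 = -135025/3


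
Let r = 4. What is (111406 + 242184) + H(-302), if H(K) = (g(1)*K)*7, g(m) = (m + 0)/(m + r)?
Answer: 1765836/5 ≈ 3.5317e+5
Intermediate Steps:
g(m) = m/(4 + m) (g(m) = (m + 0)/(m + 4) = m/(4 + m))
H(K) = 7*K/5 (H(K) = ((1/(4 + 1))*K)*7 = ((1/5)*K)*7 = ((1*(⅕))*K)*7 = (K/5)*7 = 7*K/5)
(111406 + 242184) + H(-302) = (111406 + 242184) + (7/5)*(-302) = 353590 - 2114/5 = 1765836/5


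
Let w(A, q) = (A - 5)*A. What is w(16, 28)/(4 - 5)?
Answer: -176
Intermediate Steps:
w(A, q) = A*(-5 + A) (w(A, q) = (-5 + A)*A = A*(-5 + A))
w(16, 28)/(4 - 5) = (16*(-5 + 16))/(4 - 5) = (16*11)/(-1) = 176*(-1) = -176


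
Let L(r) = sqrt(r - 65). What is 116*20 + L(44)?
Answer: 2320 + I*sqrt(21) ≈ 2320.0 + 4.5826*I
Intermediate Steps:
L(r) = sqrt(-65 + r)
116*20 + L(44) = 116*20 + sqrt(-65 + 44) = 2320 + sqrt(-21) = 2320 + I*sqrt(21)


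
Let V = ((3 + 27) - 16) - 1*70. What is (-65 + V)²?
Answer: 14641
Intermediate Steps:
V = -56 (V = (30 - 16) - 70 = 14 - 70 = -56)
(-65 + V)² = (-65 - 56)² = (-121)² = 14641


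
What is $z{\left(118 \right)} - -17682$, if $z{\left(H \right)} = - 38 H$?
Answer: $13198$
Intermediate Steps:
$z{\left(118 \right)} - -17682 = \left(-38\right) 118 - -17682 = -4484 + 17682 = 13198$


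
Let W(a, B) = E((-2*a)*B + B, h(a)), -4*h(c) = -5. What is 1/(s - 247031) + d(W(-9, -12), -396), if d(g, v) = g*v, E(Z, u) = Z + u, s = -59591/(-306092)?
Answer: 6789621663458881/75614153261 ≈ 89793.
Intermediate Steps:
h(c) = 5/4 (h(c) = -¼*(-5) = 5/4)
s = 59591/306092 (s = -59591*(-1/306092) = 59591/306092 ≈ 0.19468)
W(a, B) = 5/4 + B - 2*B*a (W(a, B) = ((-2*a)*B + B) + 5/4 = (-2*B*a + B) + 5/4 = (B - 2*B*a) + 5/4 = 5/4 + B - 2*B*a)
1/(s - 247031) + d(W(-9, -12), -396) = 1/(59591/306092 - 247031) + (5/4 - 12 - 2*(-12)*(-9))*(-396) = 1/(-75614153261/306092) + (5/4 - 12 - 216)*(-396) = -306092/75614153261 - 907/4*(-396) = -306092/75614153261 + 89793 = 6789621663458881/75614153261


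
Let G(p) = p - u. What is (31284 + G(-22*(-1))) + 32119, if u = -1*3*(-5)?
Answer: 63410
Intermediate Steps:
u = 15 (u = -3*(-5) = 15)
G(p) = -15 + p (G(p) = p - 1*15 = p - 15 = -15 + p)
(31284 + G(-22*(-1))) + 32119 = (31284 + (-15 - 22*(-1))) + 32119 = (31284 + (-15 + 22)) + 32119 = (31284 + 7) + 32119 = 31291 + 32119 = 63410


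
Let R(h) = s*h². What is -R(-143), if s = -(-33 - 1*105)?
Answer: -2821962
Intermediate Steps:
s = 138 (s = -(-33 - 105) = -1*(-138) = 138)
R(h) = 138*h²
-R(-143) = -138*(-143)² = -138*20449 = -1*2821962 = -2821962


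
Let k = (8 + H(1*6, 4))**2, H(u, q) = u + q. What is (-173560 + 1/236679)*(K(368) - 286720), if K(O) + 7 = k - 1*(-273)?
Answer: 11753650211295070/236679 ≈ 4.9661e+10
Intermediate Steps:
H(u, q) = q + u
k = 324 (k = (8 + (4 + 1*6))**2 = (8 + (4 + 6))**2 = (8 + 10)**2 = 18**2 = 324)
K(O) = 590 (K(O) = -7 + (324 - 1*(-273)) = -7 + (324 + 273) = -7 + 597 = 590)
(-173560 + 1/236679)*(K(368) - 286720) = (-173560 + 1/236679)*(590 - 286720) = (-173560 + 1/236679)*(-286130) = -41078007239/236679*(-286130) = 11753650211295070/236679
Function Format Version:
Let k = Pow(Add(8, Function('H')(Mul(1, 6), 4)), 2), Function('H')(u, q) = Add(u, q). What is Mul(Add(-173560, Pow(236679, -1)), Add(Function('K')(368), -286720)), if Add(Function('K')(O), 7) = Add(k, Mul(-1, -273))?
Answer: Rational(11753650211295070, 236679) ≈ 4.9661e+10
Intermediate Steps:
Function('H')(u, q) = Add(q, u)
k = 324 (k = Pow(Add(8, Add(4, Mul(1, 6))), 2) = Pow(Add(8, Add(4, 6)), 2) = Pow(Add(8, 10), 2) = Pow(18, 2) = 324)
Function('K')(O) = 590 (Function('K')(O) = Add(-7, Add(324, Mul(-1, -273))) = Add(-7, Add(324, 273)) = Add(-7, 597) = 590)
Mul(Add(-173560, Pow(236679, -1)), Add(Function('K')(368), -286720)) = Mul(Add(-173560, Pow(236679, -1)), Add(590, -286720)) = Mul(Add(-173560, Rational(1, 236679)), -286130) = Mul(Rational(-41078007239, 236679), -286130) = Rational(11753650211295070, 236679)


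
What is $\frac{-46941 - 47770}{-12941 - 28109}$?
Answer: $\frac{94711}{41050} \approx 2.3072$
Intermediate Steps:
$\frac{-46941 - 47770}{-12941 - 28109} = - \frac{94711}{-41050} = \left(-94711\right) \left(- \frac{1}{41050}\right) = \frac{94711}{41050}$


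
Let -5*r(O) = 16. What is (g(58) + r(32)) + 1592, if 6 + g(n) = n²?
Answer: 24734/5 ≈ 4946.8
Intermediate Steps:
r(O) = -16/5 (r(O) = -⅕*16 = -16/5)
g(n) = -6 + n²
(g(58) + r(32)) + 1592 = ((-6 + 58²) - 16/5) + 1592 = ((-6 + 3364) - 16/5) + 1592 = (3358 - 16/5) + 1592 = 16774/5 + 1592 = 24734/5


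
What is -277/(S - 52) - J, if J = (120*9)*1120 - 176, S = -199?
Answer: -303565147/251 ≈ -1.2094e+6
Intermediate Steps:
J = 1209424 (J = 1080*1120 - 176 = 1209600 - 176 = 1209424)
-277/(S - 52) - J = -277/(-199 - 52) - 1*1209424 = -277/(-251) - 1209424 = -277*(-1/251) - 1209424 = 277/251 - 1209424 = -303565147/251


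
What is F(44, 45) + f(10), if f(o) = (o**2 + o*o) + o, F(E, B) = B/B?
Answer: 211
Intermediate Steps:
F(E, B) = 1
f(o) = o + 2*o**2 (f(o) = (o**2 + o**2) + o = 2*o**2 + o = o + 2*o**2)
F(44, 45) + f(10) = 1 + 10*(1 + 2*10) = 1 + 10*(1 + 20) = 1 + 10*21 = 1 + 210 = 211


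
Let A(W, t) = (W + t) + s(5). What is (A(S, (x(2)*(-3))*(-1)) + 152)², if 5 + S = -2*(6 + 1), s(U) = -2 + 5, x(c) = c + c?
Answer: 21904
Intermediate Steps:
x(c) = 2*c
s(U) = 3
S = -19 (S = -5 - 2*(6 + 1) = -5 - 2*7 = -5 - 14 = -19)
A(W, t) = 3 + W + t (A(W, t) = (W + t) + 3 = 3 + W + t)
(A(S, (x(2)*(-3))*(-1)) + 152)² = ((3 - 19 + ((2*2)*(-3))*(-1)) + 152)² = ((3 - 19 + (4*(-3))*(-1)) + 152)² = ((3 - 19 - 12*(-1)) + 152)² = ((3 - 19 + 12) + 152)² = (-4 + 152)² = 148² = 21904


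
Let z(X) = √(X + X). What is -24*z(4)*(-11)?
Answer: 528*√2 ≈ 746.71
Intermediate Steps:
z(X) = √2*√X (z(X) = √(2*X) = √2*√X)
-24*z(4)*(-11) = -24*√2*√4*(-11) = -24*√2*2*(-11) = -48*√2*(-11) = 528*√2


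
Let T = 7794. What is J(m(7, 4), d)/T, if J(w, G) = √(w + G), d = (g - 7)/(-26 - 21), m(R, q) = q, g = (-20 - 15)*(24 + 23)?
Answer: 2*√5405/183159 ≈ 0.00080279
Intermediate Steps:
g = -1645 (g = -35*47 = -1645)
d = 1652/47 (d = (-1645 - 7)/(-26 - 21) = -1652/(-47) = -1652*(-1/47) = 1652/47 ≈ 35.149)
J(w, G) = √(G + w)
J(m(7, 4), d)/T = √(1652/47 + 4)/7794 = √(1840/47)*(1/7794) = (4*√5405/47)*(1/7794) = 2*√5405/183159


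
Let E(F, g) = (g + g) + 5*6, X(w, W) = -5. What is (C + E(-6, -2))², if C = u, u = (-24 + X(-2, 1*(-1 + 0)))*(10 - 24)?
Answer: 186624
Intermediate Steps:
u = 406 (u = (-24 - 5)*(10 - 24) = -29*(-14) = 406)
E(F, g) = 30 + 2*g (E(F, g) = 2*g + 30 = 30 + 2*g)
C = 406
(C + E(-6, -2))² = (406 + (30 + 2*(-2)))² = (406 + (30 - 4))² = (406 + 26)² = 432² = 186624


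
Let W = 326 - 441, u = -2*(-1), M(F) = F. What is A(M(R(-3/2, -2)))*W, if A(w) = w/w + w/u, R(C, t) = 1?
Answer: -345/2 ≈ -172.50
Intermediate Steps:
u = 2
W = -115
A(w) = 1 + w/2 (A(w) = w/w + w/2 = 1 + w*(½) = 1 + w/2)
A(M(R(-3/2, -2)))*W = (1 + (½)*1)*(-115) = (1 + ½)*(-115) = (3/2)*(-115) = -345/2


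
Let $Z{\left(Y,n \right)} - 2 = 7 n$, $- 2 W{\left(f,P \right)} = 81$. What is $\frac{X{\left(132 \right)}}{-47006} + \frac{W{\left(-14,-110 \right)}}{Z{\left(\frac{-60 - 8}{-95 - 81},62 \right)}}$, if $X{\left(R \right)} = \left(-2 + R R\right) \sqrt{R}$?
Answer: $- \frac{81}{872} - \frac{17422 \sqrt{33}}{23503} \approx -4.3511$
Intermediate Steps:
$W{\left(f,P \right)} = - \frac{81}{2}$ ($W{\left(f,P \right)} = \left(- \frac{1}{2}\right) 81 = - \frac{81}{2}$)
$Z{\left(Y,n \right)} = 2 + 7 n$
$X{\left(R \right)} = \sqrt{R} \left(-2 + R^{2}\right)$ ($X{\left(R \right)} = \left(-2 + R^{2}\right) \sqrt{R} = \sqrt{R} \left(-2 + R^{2}\right)$)
$\frac{X{\left(132 \right)}}{-47006} + \frac{W{\left(-14,-110 \right)}}{Z{\left(\frac{-60 - 8}{-95 - 81},62 \right)}} = \frac{\sqrt{132} \left(-2 + 132^{2}\right)}{-47006} - \frac{81}{2 \left(2 + 7 \cdot 62\right)} = 2 \sqrt{33} \left(-2 + 17424\right) \left(- \frac{1}{47006}\right) - \frac{81}{2 \left(2 + 434\right)} = 2 \sqrt{33} \cdot 17422 \left(- \frac{1}{47006}\right) - \frac{81}{2 \cdot 436} = 34844 \sqrt{33} \left(- \frac{1}{47006}\right) - \frac{81}{872} = - \frac{17422 \sqrt{33}}{23503} - \frac{81}{872} = - \frac{81}{872} - \frac{17422 \sqrt{33}}{23503}$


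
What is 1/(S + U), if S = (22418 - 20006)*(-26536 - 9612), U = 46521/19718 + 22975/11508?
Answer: -113457372/9892231590138713 ≈ -1.1469e-8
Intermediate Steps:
U = 494192359/113457372 (U = 46521*(1/19718) + 22975*(1/11508) = 46521/19718 + 22975/11508 = 494192359/113457372 ≈ 4.3558)
S = -87188976 (S = 2412*(-36148) = -87188976)
1/(S + U) = 1/(-87188976 + 494192359/113457372) = 1/(-9892231590138713/113457372) = -113457372/9892231590138713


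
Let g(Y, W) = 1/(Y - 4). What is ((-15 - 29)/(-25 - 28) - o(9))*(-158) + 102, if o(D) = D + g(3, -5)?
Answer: 65446/53 ≈ 1234.8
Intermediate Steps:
g(Y, W) = 1/(-4 + Y)
o(D) = -1 + D (o(D) = D + 1/(-4 + 3) = D + 1/(-1) = D - 1 = -1 + D)
((-15 - 29)/(-25 - 28) - o(9))*(-158) + 102 = ((-15 - 29)/(-25 - 28) - (-1 + 9))*(-158) + 102 = (-44/(-53) - 1*8)*(-158) + 102 = (-44*(-1/53) - 8)*(-158) + 102 = (44/53 - 8)*(-158) + 102 = -380/53*(-158) + 102 = 60040/53 + 102 = 65446/53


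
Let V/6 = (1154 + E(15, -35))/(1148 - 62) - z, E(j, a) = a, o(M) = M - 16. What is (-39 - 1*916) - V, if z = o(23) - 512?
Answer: -722404/181 ≈ -3991.2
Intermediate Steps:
o(M) = -16 + M
z = -505 (z = (-16 + 23) - 512 = 7 - 512 = -505)
V = 549549/181 (V = 6*((1154 - 35)/(1148 - 62) - 1*(-505)) = 6*(1119/1086 + 505) = 6*(1119*(1/1086) + 505) = 6*(373/362 + 505) = 6*(183183/362) = 549549/181 ≈ 3036.2)
(-39 - 1*916) - V = (-39 - 1*916) - 1*549549/181 = (-39 - 916) - 549549/181 = -955 - 549549/181 = -722404/181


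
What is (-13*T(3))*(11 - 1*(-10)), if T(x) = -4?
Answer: 1092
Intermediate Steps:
(-13*T(3))*(11 - 1*(-10)) = (-13*(-4))*(11 - 1*(-10)) = 52*(11 + 10) = 52*21 = 1092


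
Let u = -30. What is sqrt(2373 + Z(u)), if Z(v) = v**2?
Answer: sqrt(3273) ≈ 57.210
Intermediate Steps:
sqrt(2373 + Z(u)) = sqrt(2373 + (-30)**2) = sqrt(2373 + 900) = sqrt(3273)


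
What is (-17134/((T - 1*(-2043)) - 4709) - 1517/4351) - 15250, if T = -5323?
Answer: -530029689029/34760139 ≈ -15248.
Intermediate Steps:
(-17134/((T - 1*(-2043)) - 4709) - 1517/4351) - 15250 = (-17134/((-5323 - 1*(-2043)) - 4709) - 1517/4351) - 15250 = (-17134/((-5323 + 2043) - 4709) - 1517*1/4351) - 15250 = (-17134/(-3280 - 4709) - 1517/4351) - 15250 = (-17134/(-7989) - 1517/4351) - 15250 = (-17134*(-1/7989) - 1517/4351) - 15250 = (17134/7989 - 1517/4351) - 15250 = 62430721/34760139 - 15250 = -530029689029/34760139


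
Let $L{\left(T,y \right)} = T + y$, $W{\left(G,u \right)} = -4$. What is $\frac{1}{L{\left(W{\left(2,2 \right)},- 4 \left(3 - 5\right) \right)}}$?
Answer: $\frac{1}{4} \approx 0.25$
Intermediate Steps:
$\frac{1}{L{\left(W{\left(2,2 \right)},- 4 \left(3 - 5\right) \right)}} = \frac{1}{-4 - 4 \left(3 - 5\right)} = \frac{1}{-4 - -8} = \frac{1}{-4 + 8} = \frac{1}{4}$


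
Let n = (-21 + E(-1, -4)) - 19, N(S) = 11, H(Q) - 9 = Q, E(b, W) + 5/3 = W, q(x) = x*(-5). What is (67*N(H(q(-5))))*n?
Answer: -100969/3 ≈ -33656.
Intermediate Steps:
q(x) = -5*x
E(b, W) = -5/3 + W
H(Q) = 9 + Q
n = -137/3 (n = (-21 + (-5/3 - 4)) - 19 = (-21 - 17/3) - 19 = -80/3 - 19 = -137/3 ≈ -45.667)
(67*N(H(q(-5))))*n = (67*11)*(-137/3) = 737*(-137/3) = -100969/3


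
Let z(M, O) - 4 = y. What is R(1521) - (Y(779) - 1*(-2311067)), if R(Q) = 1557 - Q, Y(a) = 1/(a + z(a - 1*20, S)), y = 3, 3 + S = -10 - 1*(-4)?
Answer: -1816470367/786 ≈ -2.3110e+6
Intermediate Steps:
S = -9 (S = -3 + (-10 - 1*(-4)) = -3 + (-10 + 4) = -3 - 6 = -9)
z(M, O) = 7 (z(M, O) = 4 + 3 = 7)
Y(a) = 1/(7 + a) (Y(a) = 1/(a + 7) = 1/(7 + a))
R(1521) - (Y(779) - 1*(-2311067)) = (1557 - 1*1521) - (1/(7 + 779) - 1*(-2311067)) = (1557 - 1521) - (1/786 + 2311067) = 36 - (1/786 + 2311067) = 36 - 1*1816498663/786 = 36 - 1816498663/786 = -1816470367/786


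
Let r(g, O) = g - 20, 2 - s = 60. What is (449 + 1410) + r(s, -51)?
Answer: 1781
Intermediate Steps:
s = -58 (s = 2 - 1*60 = 2 - 60 = -58)
r(g, O) = -20 + g
(449 + 1410) + r(s, -51) = (449 + 1410) + (-20 - 58) = 1859 - 78 = 1781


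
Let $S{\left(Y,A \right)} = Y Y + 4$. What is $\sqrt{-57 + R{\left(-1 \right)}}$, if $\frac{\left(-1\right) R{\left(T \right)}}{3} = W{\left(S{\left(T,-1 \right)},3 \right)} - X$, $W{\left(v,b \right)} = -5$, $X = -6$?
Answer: $2 i \sqrt{15} \approx 7.746 i$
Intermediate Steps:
$S{\left(Y,A \right)} = 4 + Y^{2}$ ($S{\left(Y,A \right)} = Y^{2} + 4 = 4 + Y^{2}$)
$R{\left(T \right)} = -3$ ($R{\left(T \right)} = - 3 \left(-5 - -6\right) = - 3 \left(-5 + 6\right) = \left(-3\right) 1 = -3$)
$\sqrt{-57 + R{\left(-1 \right)}} = \sqrt{-57 - 3} = \sqrt{-60} = 2 i \sqrt{15}$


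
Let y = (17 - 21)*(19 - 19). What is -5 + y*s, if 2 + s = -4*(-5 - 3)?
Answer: -5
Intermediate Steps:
s = 30 (s = -2 - 4*(-5 - 3) = -2 - 4*(-8) = -2 + 32 = 30)
y = 0 (y = -4*0 = 0)
-5 + y*s = -5 + 0*30 = -5 + 0 = -5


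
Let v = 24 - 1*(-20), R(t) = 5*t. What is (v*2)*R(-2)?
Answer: -880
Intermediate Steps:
v = 44 (v = 24 + 20 = 44)
(v*2)*R(-2) = (44*2)*(5*(-2)) = 88*(-10) = -880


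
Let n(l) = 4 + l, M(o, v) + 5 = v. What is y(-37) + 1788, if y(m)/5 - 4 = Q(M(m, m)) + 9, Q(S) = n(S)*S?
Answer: 9833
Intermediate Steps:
M(o, v) = -5 + v
Q(S) = S*(4 + S) (Q(S) = (4 + S)*S = S*(4 + S))
y(m) = 65 + 5*(-1 + m)*(-5 + m) (y(m) = 20 + 5*((-5 + m)*(4 + (-5 + m)) + 9) = 20 + 5*((-5 + m)*(-1 + m) + 9) = 20 + 5*((-1 + m)*(-5 + m) + 9) = 20 + 5*(9 + (-1 + m)*(-5 + m)) = 20 + (45 + 5*(-1 + m)*(-5 + m)) = 65 + 5*(-1 + m)*(-5 + m))
y(-37) + 1788 = (65 + 5*(-1 - 37)*(-5 - 37)) + 1788 = (65 + 5*(-38)*(-42)) + 1788 = (65 + 7980) + 1788 = 8045 + 1788 = 9833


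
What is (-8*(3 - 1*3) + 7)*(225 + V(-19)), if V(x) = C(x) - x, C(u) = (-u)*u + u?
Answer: -952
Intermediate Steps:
C(u) = u - u² (C(u) = -u² + u = u - u²)
V(x) = -x + x*(1 - x) (V(x) = x*(1 - x) - x = -x + x*(1 - x))
(-8*(3 - 1*3) + 7)*(225 + V(-19)) = (-8*(3 - 1*3) + 7)*(225 - 1*(-19)²) = (-8*(3 - 3) + 7)*(225 - 1*361) = (-8*0 + 7)*(225 - 361) = (0 + 7)*(-136) = 7*(-136) = -952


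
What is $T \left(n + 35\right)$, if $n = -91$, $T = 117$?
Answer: $-6552$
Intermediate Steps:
$T \left(n + 35\right) = 117 \left(-91 + 35\right) = 117 \left(-56\right) = -6552$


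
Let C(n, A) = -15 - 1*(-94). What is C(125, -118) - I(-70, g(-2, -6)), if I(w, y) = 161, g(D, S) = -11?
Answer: -82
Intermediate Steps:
C(n, A) = 79 (C(n, A) = -15 + 94 = 79)
C(125, -118) - I(-70, g(-2, -6)) = 79 - 1*161 = 79 - 161 = -82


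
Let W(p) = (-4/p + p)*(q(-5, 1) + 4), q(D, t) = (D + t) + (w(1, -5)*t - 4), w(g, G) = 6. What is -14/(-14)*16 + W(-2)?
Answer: 16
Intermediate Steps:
q(D, t) = -4 + D + 7*t (q(D, t) = (D + t) + (6*t - 4) = (D + t) + (-4 + 6*t) = -4 + D + 7*t)
W(p) = -8/p + 2*p (W(p) = (-4/p + p)*((-4 - 5 + 7*1) + 4) = (p - 4/p)*((-4 - 5 + 7) + 4) = (p - 4/p)*(-2 + 4) = (p - 4/p)*2 = -8/p + 2*p)
-14/(-14)*16 + W(-2) = -14/(-14)*16 + (-8/(-2) + 2*(-2)) = -14*(-1/14)*16 + (-8*(-1/2) - 4) = 1*16 + (4 - 4) = 16 + 0 = 16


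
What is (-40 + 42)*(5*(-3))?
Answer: -30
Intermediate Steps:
(-40 + 42)*(5*(-3)) = 2*(-15) = -30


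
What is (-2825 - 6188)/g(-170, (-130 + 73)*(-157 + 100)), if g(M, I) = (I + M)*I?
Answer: -9013/10003671 ≈ -0.00090097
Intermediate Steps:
g(M, I) = I*(I + M)
(-2825 - 6188)/g(-170, (-130 + 73)*(-157 + 100)) = (-2825 - 6188)/((((-130 + 73)*(-157 + 100))*((-130 + 73)*(-157 + 100) - 170))) = -9013*1/(3249*(-57*(-57) - 170)) = -9013*1/(3249*(3249 - 170)) = -9013/(3249*3079) = -9013/10003671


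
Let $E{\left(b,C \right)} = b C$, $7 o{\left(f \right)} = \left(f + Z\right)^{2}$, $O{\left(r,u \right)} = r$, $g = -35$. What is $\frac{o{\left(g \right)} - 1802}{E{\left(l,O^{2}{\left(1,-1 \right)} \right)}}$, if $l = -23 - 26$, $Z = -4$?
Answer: $\frac{11093}{343} \approx 32.341$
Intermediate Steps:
$o{\left(f \right)} = \frac{\left(-4 + f\right)^{2}}{7}$ ($o{\left(f \right)} = \frac{\left(f - 4\right)^{2}}{7} = \frac{\left(-4 + f\right)^{2}}{7}$)
$l = -49$
$E{\left(b,C \right)} = C b$
$\frac{o{\left(g \right)} - 1802}{E{\left(l,O^{2}{\left(1,-1 \right)} \right)}} = \frac{\frac{\left(-4 - 35\right)^{2}}{7} - 1802}{1^{2} \left(-49\right)} = \frac{\frac{\left(-39\right)^{2}}{7} - 1802}{1 \left(-49\right)} = \frac{\frac{1}{7} \cdot 1521 - 1802}{-49} = \left(\frac{1521}{7} - 1802\right) \left(- \frac{1}{49}\right) = \left(- \frac{11093}{7}\right) \left(- \frac{1}{49}\right) = \frac{11093}{343}$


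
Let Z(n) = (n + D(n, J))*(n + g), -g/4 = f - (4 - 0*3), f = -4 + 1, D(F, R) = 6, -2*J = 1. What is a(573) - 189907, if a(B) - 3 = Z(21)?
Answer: -188581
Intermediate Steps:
J = -½ (J = -½*1 = -½ ≈ -0.50000)
f = -3
g = 28 (g = -4*(-3 - (4 - 0*3)) = -4*(-3 - (4 - 1*0)) = -4*(-3 - (4 + 0)) = -4*(-3 - 1*4) = -4*(-3 - 4) = -4*(-7) = 28)
Z(n) = (6 + n)*(28 + n) (Z(n) = (n + 6)*(n + 28) = (6 + n)*(28 + n))
a(B) = 1326 (a(B) = 3 + (168 + 21² + 34*21) = 3 + (168 + 441 + 714) = 3 + 1323 = 1326)
a(573) - 189907 = 1326 - 189907 = -188581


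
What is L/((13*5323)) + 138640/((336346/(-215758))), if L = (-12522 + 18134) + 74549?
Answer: -1034950606291587/11637403427 ≈ -88933.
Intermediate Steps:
L = 80161 (L = 5612 + 74549 = 80161)
L/((13*5323)) + 138640/((336346/(-215758))) = 80161/((13*5323)) + 138640/((336346/(-215758))) = 80161/69199 + 138640/((336346*(-1/215758))) = 80161*(1/69199) + 138640/(-168173/107879) = 80161/69199 + 138640*(-107879/168173) = 80161/69199 - 14956344560/168173 = -1034950606291587/11637403427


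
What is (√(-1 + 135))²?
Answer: 134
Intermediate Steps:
(√(-1 + 135))² = (√134)² = 134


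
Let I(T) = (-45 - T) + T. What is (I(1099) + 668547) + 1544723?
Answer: 2213225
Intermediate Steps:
I(T) = -45
(I(1099) + 668547) + 1544723 = (-45 + 668547) + 1544723 = 668502 + 1544723 = 2213225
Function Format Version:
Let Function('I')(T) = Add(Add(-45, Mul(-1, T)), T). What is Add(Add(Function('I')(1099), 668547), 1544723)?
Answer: 2213225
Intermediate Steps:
Function('I')(T) = -45
Add(Add(Function('I')(1099), 668547), 1544723) = Add(Add(-45, 668547), 1544723) = Add(668502, 1544723) = 2213225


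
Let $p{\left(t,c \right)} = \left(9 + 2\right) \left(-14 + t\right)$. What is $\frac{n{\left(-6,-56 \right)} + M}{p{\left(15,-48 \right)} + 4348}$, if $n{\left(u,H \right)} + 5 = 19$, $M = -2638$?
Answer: $- \frac{2624}{4359} \approx -0.60197$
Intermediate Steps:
$n{\left(u,H \right)} = 14$ ($n{\left(u,H \right)} = -5 + 19 = 14$)
$p{\left(t,c \right)} = -154 + 11 t$ ($p{\left(t,c \right)} = 11 \left(-14 + t\right) = -154 + 11 t$)
$\frac{n{\left(-6,-56 \right)} + M}{p{\left(15,-48 \right)} + 4348} = \frac{14 - 2638}{\left(-154 + 11 \cdot 15\right) + 4348} = - \frac{2624}{\left(-154 + 165\right) + 4348} = - \frac{2624}{11 + 4348} = - \frac{2624}{4359}$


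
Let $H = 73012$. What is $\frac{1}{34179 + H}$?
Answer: $\frac{1}{107191} \approx 9.3291 \cdot 10^{-6}$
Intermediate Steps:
$\frac{1}{34179 + H} = \frac{1}{34179 + 73012} = \frac{1}{107191}$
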